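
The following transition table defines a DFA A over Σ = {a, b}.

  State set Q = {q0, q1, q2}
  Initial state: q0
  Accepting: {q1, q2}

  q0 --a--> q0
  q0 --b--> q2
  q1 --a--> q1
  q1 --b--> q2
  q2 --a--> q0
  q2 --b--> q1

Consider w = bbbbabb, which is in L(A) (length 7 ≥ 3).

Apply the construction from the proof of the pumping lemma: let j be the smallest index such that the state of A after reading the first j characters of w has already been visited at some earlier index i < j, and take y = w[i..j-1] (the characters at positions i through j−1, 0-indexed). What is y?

bb

State sequence: q0 -b-> q2 -b-> q1 -b-> q2 -b-> q1 -a-> q1 -b-> q2 -b-> q1
First repeat at step 3: q2 was already visited.

So i = 1, j = 3, giving x = w[0:1] = b, y = w[1:3] = bb, z = w[3:7] = babb.
Check: |xy| = 3 ≤ 3 and |y| = 2 ≥ 1. Reading y takes A from q2 back to q2, so every xyⁱz is accepted.
Since A has 3 states, any run of length ≥ 3 visits 3+1 states, so by pigeonhole some state repeats within the first 3 steps — that repeat gives the pumpable loop.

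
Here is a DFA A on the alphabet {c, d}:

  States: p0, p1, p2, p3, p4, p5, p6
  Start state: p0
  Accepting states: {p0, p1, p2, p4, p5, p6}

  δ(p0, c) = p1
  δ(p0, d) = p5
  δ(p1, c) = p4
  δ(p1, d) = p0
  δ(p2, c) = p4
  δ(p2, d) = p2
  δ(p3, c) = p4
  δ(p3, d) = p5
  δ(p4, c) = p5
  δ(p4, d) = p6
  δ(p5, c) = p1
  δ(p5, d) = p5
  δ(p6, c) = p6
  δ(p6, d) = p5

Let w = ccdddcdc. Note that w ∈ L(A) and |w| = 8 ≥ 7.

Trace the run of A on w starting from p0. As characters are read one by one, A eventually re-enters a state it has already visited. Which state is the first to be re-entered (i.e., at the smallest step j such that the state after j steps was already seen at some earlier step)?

p5

Run of A on w = c c d d d c d c:
  step 0: p0  (start)
  step 1: p1  (read c: p0→p1)
  step 2: p4  (read c: p1→p4)
  step 3: p6  (read d: p4→p6)
  step 4: p5  (read d: p6→p5)
  step 5: p5  (read d: p5→p5)   ← first repeat (p5 seen earlier)
  step 6: p1  (read c: p5→p1)
  step 7: p0  (read d: p1→p0)
  step 8: p1  (read c: p0→p1)

The earliest repeat is at step j = 5: A is in p5, which it already visited at step i = 4.
The DFA has 7 states, so the proof of the pumping lemma guarantees a repeated state among the first 7+1 visited; the segment between the two visits is the pumpable y.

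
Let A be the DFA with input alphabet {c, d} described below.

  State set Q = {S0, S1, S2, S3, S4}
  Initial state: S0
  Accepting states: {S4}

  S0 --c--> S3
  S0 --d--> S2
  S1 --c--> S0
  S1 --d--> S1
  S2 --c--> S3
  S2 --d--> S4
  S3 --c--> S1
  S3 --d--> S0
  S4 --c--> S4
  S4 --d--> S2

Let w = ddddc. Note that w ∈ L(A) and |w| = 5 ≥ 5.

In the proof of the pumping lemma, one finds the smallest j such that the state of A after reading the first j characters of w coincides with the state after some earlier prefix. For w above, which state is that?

S2

State sequence: S0 -d-> S2 -d-> S4 -d-> S2 -d-> S4 -c-> S4
First repeat at step 3: S2 was already visited.

The earliest repeat is at step j = 3: A is in S2, which it already visited at step i = 1.
The DFA has 5 states, so the proof of the pumping lemma guarantees a repeated state among the first 5+1 visited; the segment between the two visits is the pumpable y.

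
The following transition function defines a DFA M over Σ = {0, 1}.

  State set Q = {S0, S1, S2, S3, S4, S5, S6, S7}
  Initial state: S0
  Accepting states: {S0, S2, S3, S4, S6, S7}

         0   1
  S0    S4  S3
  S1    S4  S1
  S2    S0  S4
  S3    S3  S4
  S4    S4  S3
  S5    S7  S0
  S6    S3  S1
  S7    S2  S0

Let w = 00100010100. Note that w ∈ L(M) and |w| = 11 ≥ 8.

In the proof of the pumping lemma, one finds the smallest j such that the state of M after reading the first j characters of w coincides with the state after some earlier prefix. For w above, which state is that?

State sequence: S0 -0-> S4 -0-> S4 -1-> S3 -0-> S3 -0-> S3 -0-> S3 -1-> S4 -0-> S4 -1-> S3 -0-> S3 -0-> S3
First repeat at step 2: S4 was already visited.

The earliest repeat is at step j = 2: M is in S4, which it already visited at step i = 1.
Since M has 8 states, any run of length ≥ 8 visits 8+1 states, so by pigeonhole some state repeats within the first 8 steps — that repeat gives the pumpable loop.

S4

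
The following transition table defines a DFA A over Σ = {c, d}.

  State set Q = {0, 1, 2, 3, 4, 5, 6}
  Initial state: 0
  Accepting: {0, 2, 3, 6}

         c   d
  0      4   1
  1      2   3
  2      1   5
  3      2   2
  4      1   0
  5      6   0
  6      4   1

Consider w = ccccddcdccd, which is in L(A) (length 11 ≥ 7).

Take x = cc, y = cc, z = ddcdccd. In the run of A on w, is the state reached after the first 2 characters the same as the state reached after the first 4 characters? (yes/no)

Run of A on the first 4 characters of w = c c c c:
  step 0: 0  (start)
  step 1: 4  (read c: 0→4)
  step 2: 1  (read c: 4→1)
  step 3: 2  (read c: 1→2)
  step 4: 1  (read c: 2→1)

After x (step 2): 1. After xy (step 4): 1.
They match, so y = cc drives A around a cycle from 1 back to itself; pumping y any number of times keeps A in 1 before reading z, and xyⁱz ∈ L(A) for every i ≥ 0.

yes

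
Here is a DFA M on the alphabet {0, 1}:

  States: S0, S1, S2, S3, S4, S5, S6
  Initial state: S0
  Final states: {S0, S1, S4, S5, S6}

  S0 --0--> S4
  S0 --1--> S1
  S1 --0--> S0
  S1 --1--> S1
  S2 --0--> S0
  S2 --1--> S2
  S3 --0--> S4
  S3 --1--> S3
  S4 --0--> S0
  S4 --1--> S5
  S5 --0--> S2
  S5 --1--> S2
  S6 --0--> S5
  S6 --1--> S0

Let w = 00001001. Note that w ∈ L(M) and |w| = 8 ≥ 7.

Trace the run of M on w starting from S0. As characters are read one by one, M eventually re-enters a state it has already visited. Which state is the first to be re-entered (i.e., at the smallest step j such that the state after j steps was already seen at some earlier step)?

S0

Run of M on w = 0 0 0 0 1 0 0 1:
  step 0: S0  (start)
  step 1: S4  (read 0: S0→S4)
  step 2: S0  (read 0: S4→S0)   ← first repeat (S0 seen earlier)
  step 3: S4  (read 0: S0→S4)
  step 4: S0  (read 0: S4→S0)
  step 5: S1  (read 1: S0→S1)
  step 6: S0  (read 0: S1→S0)
  step 7: S4  (read 0: S0→S4)
  step 8: S5  (read 1: S4→S5)

The earliest repeat is at step j = 2: M is in S0, which it already visited at step i = 0.
Pumping length from the standard proof: p = 7 (the number of states). The repeated state found above gives |xy| = j ≤ 7 and |y| = j − i ≥ 1.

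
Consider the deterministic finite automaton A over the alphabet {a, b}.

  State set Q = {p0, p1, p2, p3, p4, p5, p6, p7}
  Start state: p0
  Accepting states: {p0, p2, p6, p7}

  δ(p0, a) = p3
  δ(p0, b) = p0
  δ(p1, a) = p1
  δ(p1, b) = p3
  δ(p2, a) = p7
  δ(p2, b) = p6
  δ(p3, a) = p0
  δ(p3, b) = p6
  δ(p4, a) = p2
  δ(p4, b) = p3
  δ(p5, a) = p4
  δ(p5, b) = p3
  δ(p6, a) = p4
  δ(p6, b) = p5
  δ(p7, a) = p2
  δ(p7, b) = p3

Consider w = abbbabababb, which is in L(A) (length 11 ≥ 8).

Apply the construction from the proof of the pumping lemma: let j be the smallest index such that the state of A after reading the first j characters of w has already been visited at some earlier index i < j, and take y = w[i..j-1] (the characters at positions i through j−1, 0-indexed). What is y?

bbb

Run of A on w = a b b b a b a b a b b:
  step 0: p0  (start)
  step 1: p3  (read a: p0→p3)
  step 2: p6  (read b: p3→p6)
  step 3: p5  (read b: p6→p5)
  step 4: p3  (read b: p5→p3)   ← first repeat (p3 seen earlier)
  step 5: p0  (read a: p3→p0)
  step 6: p0  (read b: p0→p0)
  step 7: p3  (read a: p0→p3)
  step 8: p6  (read b: p3→p6)
  step 9: p4  (read a: p6→p4)
  step 10: p3  (read b: p4→p3)
  step 11: p6  (read b: p3→p6)

So i = 1, j = 4, giving x = w[0:1] = a, y = w[1:4] = bbb, z = w[4:11] = abababb.
Check: |xy| = 4 ≤ 8 and |y| = 3 ≥ 1. Reading y takes A from p3 back to p3, so every xyⁱz is accepted.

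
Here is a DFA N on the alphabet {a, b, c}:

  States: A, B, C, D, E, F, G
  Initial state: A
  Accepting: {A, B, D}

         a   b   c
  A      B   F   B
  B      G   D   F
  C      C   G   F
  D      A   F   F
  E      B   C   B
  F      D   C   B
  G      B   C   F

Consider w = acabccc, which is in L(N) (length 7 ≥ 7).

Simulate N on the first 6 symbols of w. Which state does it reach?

F

Run of N on the first 6 characters of w = a c a b c c:
  step 0: A  (start)
  step 1: B  (read a: A→B)
  step 2: F  (read c: B→F)
  step 3: D  (read a: F→D)
  step 4: F  (read b: D→F)
  step 5: B  (read c: F→B)
  step 6: F  (read c: B→F)

After reading 6 characters, N is in state F.
(This kind of state-tracing is the core of the pumping-lemma construction: with 7 states, pigeonhole forces a repeat within the first 7 steps.)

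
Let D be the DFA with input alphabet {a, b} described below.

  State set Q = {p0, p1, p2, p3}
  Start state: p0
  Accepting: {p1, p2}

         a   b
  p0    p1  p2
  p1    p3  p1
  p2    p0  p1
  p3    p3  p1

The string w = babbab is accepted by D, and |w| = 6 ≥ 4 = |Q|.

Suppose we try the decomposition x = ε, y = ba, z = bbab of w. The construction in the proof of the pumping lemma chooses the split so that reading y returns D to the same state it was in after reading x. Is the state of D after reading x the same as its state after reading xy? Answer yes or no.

yes

State sequence: p0 -b-> p2 -a-> p0

After x (step 0): p0. After xy (step 2): p0.
They match, so y = ba drives D around a cycle from p0 back to itself; pumping y any number of times keeps D in p0 before reading z, and xyⁱz ∈ L(D) for every i ≥ 0.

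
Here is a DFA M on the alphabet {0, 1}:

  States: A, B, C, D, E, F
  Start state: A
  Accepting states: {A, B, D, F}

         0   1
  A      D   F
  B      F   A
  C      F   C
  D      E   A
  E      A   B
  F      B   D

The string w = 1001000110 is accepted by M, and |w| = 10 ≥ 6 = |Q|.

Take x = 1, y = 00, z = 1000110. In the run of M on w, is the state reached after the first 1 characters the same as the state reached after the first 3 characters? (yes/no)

yes

State sequence: A -1-> F -0-> B -0-> F

After x (step 1): F. After xy (step 3): F.
They match, so y = 00 drives M around a cycle from F back to itself; pumping y any number of times keeps M in F before reading z, and xyⁱz ∈ L(M) for every i ≥ 0.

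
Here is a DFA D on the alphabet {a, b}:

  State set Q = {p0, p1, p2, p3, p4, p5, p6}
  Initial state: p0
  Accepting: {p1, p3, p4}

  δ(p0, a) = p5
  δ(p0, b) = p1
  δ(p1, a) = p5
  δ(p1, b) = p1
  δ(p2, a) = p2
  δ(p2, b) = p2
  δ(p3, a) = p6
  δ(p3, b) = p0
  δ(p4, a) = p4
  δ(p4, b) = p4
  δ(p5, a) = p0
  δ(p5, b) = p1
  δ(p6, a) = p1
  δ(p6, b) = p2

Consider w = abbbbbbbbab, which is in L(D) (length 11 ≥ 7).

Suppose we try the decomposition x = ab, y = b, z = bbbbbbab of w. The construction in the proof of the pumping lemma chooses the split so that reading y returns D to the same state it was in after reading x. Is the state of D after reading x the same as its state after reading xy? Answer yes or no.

Run of D on the first 3 characters of w = a b b:
  step 0: p0  (start)
  step 1: p5  (read a: p0→p5)
  step 2: p1  (read b: p5→p1)
  step 3: p1  (read b: p1→p1)

After x (step 2): p1. After xy (step 3): p1.
They match, so y = b drives D around a cycle from p1 back to itself; pumping y any number of times keeps D in p1 before reading z, and xyⁱz ∈ L(D) for every i ≥ 0.

yes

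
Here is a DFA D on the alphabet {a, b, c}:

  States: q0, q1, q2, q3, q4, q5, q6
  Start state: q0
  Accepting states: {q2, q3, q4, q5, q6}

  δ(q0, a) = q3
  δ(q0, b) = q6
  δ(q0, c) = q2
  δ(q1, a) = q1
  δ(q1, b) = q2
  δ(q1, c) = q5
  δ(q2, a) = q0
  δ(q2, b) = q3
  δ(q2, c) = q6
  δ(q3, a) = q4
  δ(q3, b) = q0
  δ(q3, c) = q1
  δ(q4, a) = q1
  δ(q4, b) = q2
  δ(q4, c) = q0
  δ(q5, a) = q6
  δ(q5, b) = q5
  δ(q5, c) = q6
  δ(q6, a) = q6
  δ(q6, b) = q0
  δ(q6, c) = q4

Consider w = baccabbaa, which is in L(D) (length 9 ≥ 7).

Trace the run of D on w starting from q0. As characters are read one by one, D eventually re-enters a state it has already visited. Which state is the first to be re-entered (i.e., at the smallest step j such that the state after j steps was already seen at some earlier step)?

Run of D on w = b a c c a b b a a:
  step 0: q0  (start)
  step 1: q6  (read b: q0→q6)
  step 2: q6  (read a: q6→q6)   ← first repeat (q6 seen earlier)
  step 3: q4  (read c: q6→q4)
  step 4: q0  (read c: q4→q0)
  step 5: q3  (read a: q0→q3)
  step 6: q0  (read b: q3→q0)
  step 7: q6  (read b: q0→q6)
  step 8: q6  (read a: q6→q6)
  step 9: q6  (read a: q6→q6)

The earliest repeat is at step j = 2: D is in q6, which it already visited at step i = 1.
With |Q| = 7, pigeonhole forces a state repeat no later than step 7; the substring read between the first and second visits to that state can be pumped.

q6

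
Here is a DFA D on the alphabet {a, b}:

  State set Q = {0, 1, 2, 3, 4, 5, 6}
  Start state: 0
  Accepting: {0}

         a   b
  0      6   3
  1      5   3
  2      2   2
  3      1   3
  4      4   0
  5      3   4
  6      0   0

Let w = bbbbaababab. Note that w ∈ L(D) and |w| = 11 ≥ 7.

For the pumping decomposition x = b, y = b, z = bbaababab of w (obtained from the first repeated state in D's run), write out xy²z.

xy^2z = b·b·b·bbaababab = bbbbbaababab.
Reading y = b takes D from 3 back to 3, so after x·y·y the machine is still in 3, and z then leads to the accepting state 0. Hence bbbbbaababab ∈ L(D).

bbbbbaababab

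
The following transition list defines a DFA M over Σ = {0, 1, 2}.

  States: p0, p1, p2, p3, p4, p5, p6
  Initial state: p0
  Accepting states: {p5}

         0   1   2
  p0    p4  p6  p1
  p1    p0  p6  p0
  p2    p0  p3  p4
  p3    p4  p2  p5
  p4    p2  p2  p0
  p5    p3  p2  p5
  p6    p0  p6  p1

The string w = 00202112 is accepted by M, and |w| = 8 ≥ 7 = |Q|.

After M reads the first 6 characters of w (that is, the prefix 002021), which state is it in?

p2

Run of M on the first 6 characters of w = 0 0 2 0 2 1:
  step 0: p0  (start)
  step 1: p4  (read 0: p0→p4)
  step 2: p2  (read 0: p4→p2)
  step 3: p4  (read 2: p2→p4)
  step 4: p2  (read 0: p4→p2)
  step 5: p4  (read 2: p2→p4)
  step 6: p2  (read 1: p4→p2)

After reading 6 characters, M is in state p2.
(This kind of state-tracing is the core of the pumping-lemma construction: with 7 states, pigeonhole forces a repeat within the first 7 steps.)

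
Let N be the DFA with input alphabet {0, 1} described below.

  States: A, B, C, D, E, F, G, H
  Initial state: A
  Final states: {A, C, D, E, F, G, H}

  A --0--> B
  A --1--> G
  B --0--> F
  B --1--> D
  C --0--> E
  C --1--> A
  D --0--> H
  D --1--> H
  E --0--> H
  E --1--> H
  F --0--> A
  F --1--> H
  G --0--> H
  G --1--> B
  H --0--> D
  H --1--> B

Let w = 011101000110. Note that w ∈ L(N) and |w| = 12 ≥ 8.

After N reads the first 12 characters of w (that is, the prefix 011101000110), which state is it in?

F

Run of N on the first 12 characters of w = 0 1 1 1 0 1 0 0 0 1 1 0:
  step 0: A  (start)
  step 1: B  (read 0: A→B)
  step 2: D  (read 1: B→D)
  step 3: H  (read 1: D→H)
  step 4: B  (read 1: H→B)
  step 5: F  (read 0: B→F)
  step 6: H  (read 1: F→H)
  step 7: D  (read 0: H→D)
  step 8: H  (read 0: D→H)
  step 9: D  (read 0: H→D)
  step 10: H  (read 1: D→H)
  step 11: B  (read 1: H→B)
  step 12: F  (read 0: B→F)

After reading 12 characters, N is in state F.
(This kind of state-tracing is the core of the pumping-lemma construction: with 8 states, pigeonhole forces a repeat within the first 8 steps.)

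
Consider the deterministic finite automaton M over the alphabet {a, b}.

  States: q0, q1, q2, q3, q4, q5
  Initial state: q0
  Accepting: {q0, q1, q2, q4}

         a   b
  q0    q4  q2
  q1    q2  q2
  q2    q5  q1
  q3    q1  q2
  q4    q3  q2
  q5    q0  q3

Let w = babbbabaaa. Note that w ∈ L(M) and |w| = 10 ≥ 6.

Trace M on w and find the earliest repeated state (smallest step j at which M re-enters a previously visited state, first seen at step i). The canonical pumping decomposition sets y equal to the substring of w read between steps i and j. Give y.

abb

State sequence: q0 -b-> q2 -a-> q5 -b-> q3 -b-> q2 -b-> q1 -a-> q2 -b-> q1 -a-> q2 -a-> q5 -a-> q0
First repeat at step 4: q2 was already visited.

So i = 1, j = 4, giving x = w[0:1] = b, y = w[1:4] = abb, z = w[4:10] = babaaa.
Check: |xy| = 4 ≤ 6 and |y| = 3 ≥ 1. Reading y takes M from q2 back to q2, so every xyⁱz is accepted.
The DFA has 6 states, so the proof of the pumping lemma guarantees a repeated state among the first 6+1 visited; the segment between the two visits is the pumpable y.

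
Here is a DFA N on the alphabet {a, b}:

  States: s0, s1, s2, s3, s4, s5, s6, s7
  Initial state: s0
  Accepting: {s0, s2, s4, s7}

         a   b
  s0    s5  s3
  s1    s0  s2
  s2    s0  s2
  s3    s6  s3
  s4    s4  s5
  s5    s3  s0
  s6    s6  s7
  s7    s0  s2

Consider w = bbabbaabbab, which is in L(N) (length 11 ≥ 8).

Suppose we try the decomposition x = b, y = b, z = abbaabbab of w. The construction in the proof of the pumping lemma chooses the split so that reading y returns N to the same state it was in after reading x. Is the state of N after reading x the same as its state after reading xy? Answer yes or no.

yes

State sequence: s0 -b-> s3 -b-> s3

After x (step 1): s3. After xy (step 2): s3.
They match, so y = b drives N around a cycle from s3 back to itself; pumping y any number of times keeps N in s3 before reading z, and xyⁱz ∈ L(N) for every i ≥ 0.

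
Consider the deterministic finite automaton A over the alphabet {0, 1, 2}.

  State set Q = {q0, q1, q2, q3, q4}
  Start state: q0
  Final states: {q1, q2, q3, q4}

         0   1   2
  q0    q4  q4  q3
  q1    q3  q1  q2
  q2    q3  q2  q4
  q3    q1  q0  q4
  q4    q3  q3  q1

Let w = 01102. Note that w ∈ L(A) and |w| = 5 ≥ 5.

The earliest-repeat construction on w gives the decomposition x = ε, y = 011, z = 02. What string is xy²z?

xy^2z = ε·011·011·02 = 01101102.
Reading y = 011 takes A from q0 back to q0, so after x·y·y the machine is still in q0, and z then leads to the accepting state q1. Hence 01101102 ∈ L(A).

01101102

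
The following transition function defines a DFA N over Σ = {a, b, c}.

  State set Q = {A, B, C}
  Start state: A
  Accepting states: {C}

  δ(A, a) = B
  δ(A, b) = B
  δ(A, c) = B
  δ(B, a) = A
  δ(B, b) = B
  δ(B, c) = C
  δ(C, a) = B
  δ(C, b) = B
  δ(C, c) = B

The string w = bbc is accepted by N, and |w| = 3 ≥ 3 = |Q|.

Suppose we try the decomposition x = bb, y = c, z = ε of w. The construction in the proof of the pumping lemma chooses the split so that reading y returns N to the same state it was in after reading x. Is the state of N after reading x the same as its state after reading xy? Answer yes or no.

no

State sequence: A -b-> B -b-> B -c-> C

After x (step 2): B. After xy (step 3): C.
They differ (B ≠ C), so y is not a cycle from the state after x; this split is not the one the pumping-lemma construction produces, and pumping y need not keep the string in L(N).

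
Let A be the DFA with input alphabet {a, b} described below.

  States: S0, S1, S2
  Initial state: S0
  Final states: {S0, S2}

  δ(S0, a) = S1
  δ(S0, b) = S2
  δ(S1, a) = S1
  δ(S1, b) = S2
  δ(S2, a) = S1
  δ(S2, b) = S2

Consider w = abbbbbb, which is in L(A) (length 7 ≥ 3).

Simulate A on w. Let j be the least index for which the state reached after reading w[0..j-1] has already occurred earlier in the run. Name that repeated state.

S2

State sequence: S0 -a-> S1 -b-> S2 -b-> S2 -b-> S2 -b-> S2 -b-> S2 -b-> S2
First repeat at step 3: S2 was already visited.

The earliest repeat is at step j = 3: A is in S2, which it already visited at step i = 2.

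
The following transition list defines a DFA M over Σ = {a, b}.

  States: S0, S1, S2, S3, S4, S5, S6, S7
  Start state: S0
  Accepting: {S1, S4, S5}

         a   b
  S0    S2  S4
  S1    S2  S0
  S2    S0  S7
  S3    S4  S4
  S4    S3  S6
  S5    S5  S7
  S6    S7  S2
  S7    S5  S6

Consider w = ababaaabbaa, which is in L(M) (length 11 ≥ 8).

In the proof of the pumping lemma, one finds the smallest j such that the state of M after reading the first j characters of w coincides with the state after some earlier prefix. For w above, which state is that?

S7

State sequence: S0 -a-> S2 -b-> S7 -a-> S5 -b-> S7 -a-> S5 -a-> S5 -a-> S5 -b-> S7 -b-> S6 -a-> S7 -a-> S5
First repeat at step 4: S7 was already visited.

The earliest repeat is at step j = 4: M is in S7, which it already visited at step i = 2.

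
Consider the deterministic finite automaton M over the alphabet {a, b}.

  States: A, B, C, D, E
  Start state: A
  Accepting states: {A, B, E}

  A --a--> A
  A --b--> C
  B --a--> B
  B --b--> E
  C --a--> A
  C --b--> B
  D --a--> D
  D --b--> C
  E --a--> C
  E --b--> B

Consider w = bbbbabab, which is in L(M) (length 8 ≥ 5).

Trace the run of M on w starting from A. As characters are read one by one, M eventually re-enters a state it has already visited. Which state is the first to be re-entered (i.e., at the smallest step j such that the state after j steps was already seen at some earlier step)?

B

Run of M on w = b b b b a b a b:
  step 0: A  (start)
  step 1: C  (read b: A→C)
  step 2: B  (read b: C→B)
  step 3: E  (read b: B→E)
  step 4: B  (read b: E→B)   ← first repeat (B seen earlier)
  step 5: B  (read a: B→B)
  step 6: E  (read b: B→E)
  step 7: C  (read a: E→C)
  step 8: B  (read b: C→B)

The earliest repeat is at step j = 4: M is in B, which it already visited at step i = 2.
Pumping length from the standard proof: p = 5 (the number of states). The repeated state found above gives |xy| = j ≤ 5 and |y| = j − i ≥ 1.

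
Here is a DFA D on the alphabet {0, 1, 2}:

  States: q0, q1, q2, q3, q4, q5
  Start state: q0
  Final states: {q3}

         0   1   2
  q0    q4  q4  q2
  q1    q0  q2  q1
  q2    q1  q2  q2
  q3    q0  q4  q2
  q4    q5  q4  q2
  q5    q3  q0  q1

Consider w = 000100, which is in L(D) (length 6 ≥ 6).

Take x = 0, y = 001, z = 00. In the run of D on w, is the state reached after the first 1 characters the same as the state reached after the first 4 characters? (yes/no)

State sequence: q0 -0-> q4 -0-> q5 -0-> q3 -1-> q4

After x (step 1): q4. After xy (step 4): q4.
They match, so y = 001 drives D around a cycle from q4 back to itself; pumping y any number of times keeps D in q4 before reading z, and xyⁱz ∈ L(D) for every i ≥ 0.

yes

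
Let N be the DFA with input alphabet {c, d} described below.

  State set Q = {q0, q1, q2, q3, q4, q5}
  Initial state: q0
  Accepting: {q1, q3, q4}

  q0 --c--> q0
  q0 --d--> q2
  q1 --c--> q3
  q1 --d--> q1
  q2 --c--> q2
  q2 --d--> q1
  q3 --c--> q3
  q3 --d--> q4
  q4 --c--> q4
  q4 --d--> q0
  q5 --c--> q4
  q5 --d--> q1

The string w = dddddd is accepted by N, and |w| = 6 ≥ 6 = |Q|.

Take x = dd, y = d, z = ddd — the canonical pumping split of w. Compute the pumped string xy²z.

ddddddd

xy^2z = dd·d·d·ddd = ddddddd.
Reading y = d takes N from q1 back to q1, so after x·y·y the machine is still in q1, and z then leads to the accepting state q1. Hence ddddddd ∈ L(N).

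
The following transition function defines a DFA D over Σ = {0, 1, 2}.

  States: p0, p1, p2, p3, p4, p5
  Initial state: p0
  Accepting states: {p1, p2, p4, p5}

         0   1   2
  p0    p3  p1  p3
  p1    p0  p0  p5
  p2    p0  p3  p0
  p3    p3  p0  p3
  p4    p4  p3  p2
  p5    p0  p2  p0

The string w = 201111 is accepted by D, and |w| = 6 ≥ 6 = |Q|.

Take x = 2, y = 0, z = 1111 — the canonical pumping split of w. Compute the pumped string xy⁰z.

21111

xy⁰z = xz = 2·1111 = 21111.
Reading y = 0 takes D from p3 back to p3, so after x the machine is still in p3, and z then leads to the accepting state p1. Hence 21111 ∈ L(D).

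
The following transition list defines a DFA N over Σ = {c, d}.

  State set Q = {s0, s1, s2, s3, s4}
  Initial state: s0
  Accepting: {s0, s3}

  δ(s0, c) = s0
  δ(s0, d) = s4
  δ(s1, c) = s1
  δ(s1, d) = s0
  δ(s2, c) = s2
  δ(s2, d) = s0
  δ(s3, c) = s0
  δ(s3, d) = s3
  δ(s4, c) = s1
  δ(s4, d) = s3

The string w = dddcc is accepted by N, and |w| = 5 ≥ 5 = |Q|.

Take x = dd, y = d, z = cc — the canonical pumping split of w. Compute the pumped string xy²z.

ddddcc

xy^2z = dd·d·d·cc = ddddcc.
Reading y = d takes N from s3 back to s3, so after x·y·y the machine is still in s3, and z then leads to the accepting state s0. Hence ddddcc ∈ L(N).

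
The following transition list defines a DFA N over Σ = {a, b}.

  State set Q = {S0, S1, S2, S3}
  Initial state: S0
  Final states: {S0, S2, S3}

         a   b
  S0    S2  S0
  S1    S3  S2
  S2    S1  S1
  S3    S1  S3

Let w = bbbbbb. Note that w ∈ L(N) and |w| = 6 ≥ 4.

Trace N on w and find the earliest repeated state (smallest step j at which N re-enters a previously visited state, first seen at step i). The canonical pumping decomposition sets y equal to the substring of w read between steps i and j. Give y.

b

State sequence: S0 -b-> S0 -b-> S0 -b-> S0 -b-> S0 -b-> S0 -b-> S0
First repeat at step 1: S0 was already visited.

So i = 0, j = 1, giving x = w[0:0] = ε, y = w[0:1] = b, z = w[1:6] = bbbbb.
Check: |xy| = 1 ≤ 4 and |y| = 1 ≥ 1. Reading y takes N from S0 back to S0, so every xyⁱz is accepted.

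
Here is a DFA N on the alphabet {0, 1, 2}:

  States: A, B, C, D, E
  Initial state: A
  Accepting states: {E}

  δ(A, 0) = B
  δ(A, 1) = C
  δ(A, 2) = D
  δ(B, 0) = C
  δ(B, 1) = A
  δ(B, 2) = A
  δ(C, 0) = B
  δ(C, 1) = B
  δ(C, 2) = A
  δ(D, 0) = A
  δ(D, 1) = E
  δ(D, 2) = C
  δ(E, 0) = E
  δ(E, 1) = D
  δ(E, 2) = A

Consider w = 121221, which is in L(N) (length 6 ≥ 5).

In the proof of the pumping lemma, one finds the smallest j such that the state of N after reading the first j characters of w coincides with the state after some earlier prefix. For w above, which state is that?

A

Run of N on w = 1 2 1 2 2 1:
  step 0: A  (start)
  step 1: C  (read 1: A→C)
  step 2: A  (read 2: C→A)   ← first repeat (A seen earlier)
  step 3: C  (read 1: A→C)
  step 4: A  (read 2: C→A)
  step 5: D  (read 2: A→D)
  step 6: E  (read 1: D→E)

The earliest repeat is at step j = 2: N is in A, which it already visited at step i = 0.
With |Q| = 5, pigeonhole forces a state repeat no later than step 5; the substring read between the first and second visits to that state can be pumped.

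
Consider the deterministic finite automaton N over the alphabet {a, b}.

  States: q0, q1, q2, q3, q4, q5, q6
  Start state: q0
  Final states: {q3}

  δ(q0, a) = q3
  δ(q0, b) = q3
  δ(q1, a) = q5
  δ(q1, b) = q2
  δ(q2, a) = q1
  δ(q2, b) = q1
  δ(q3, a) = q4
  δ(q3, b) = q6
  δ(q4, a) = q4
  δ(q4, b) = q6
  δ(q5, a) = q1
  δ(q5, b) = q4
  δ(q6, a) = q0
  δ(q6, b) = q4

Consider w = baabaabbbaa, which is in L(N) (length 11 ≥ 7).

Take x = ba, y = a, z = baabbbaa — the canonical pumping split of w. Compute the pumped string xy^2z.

xy^2z = ba·a·a·baabbbaa = baaabaabbbaa.
Reading y = a takes N from q4 back to q4, so after x·y·y the machine is still in q4, and z then leads to the accepting state q3. Hence baaabaabbbaa ∈ L(N).

baaabaabbbaa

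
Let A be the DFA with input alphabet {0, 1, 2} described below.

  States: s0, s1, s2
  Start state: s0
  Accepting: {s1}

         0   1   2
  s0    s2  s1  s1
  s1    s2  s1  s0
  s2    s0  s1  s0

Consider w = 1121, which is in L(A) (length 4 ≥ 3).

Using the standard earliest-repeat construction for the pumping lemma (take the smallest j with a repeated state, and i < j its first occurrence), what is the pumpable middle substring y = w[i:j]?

1

Run of A on w = 1 1 2 1:
  step 0: s0  (start)
  step 1: s1  (read 1: s0→s1)
  step 2: s1  (read 1: s1→s1)   ← first repeat (s1 seen earlier)
  step 3: s0  (read 2: s1→s0)
  step 4: s1  (read 1: s0→s1)

So i = 1, j = 2, giving x = w[0:1] = 1, y = w[1:2] = 1, z = w[2:4] = 21.
Check: |xy| = 2 ≤ 3 and |y| = 1 ≥ 1. Reading y takes A from s1 back to s1, so every xyⁱz is accepted.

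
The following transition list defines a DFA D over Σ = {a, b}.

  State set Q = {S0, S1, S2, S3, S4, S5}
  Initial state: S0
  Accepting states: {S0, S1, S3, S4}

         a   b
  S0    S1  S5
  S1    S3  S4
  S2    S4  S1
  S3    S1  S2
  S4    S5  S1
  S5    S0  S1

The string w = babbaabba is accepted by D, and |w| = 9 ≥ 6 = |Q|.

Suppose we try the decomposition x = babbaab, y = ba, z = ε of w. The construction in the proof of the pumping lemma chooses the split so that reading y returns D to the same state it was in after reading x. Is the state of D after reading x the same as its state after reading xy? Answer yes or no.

no

Run of D on the first 9 characters of w = b a b b a a b b a:
  step 0: S0  (start)
  step 1: S5  (read b: S0→S5)
  step 2: S0  (read a: S5→S0)
  step 3: S5  (read b: S0→S5)
  step 4: S1  (read b: S5→S1)
  step 5: S3  (read a: S1→S3)
  step 6: S1  (read a: S3→S1)
  step 7: S4  (read b: S1→S4)
  step 8: S1  (read b: S4→S1)
  step 9: S3  (read a: S1→S3)

After x (step 7): S4. After xy (step 9): S3.
They differ (S4 ≠ S3), so y is not a cycle from the state after x; this split is not the one the pumping-lemma construction produces, and pumping y need not keep the string in L(D).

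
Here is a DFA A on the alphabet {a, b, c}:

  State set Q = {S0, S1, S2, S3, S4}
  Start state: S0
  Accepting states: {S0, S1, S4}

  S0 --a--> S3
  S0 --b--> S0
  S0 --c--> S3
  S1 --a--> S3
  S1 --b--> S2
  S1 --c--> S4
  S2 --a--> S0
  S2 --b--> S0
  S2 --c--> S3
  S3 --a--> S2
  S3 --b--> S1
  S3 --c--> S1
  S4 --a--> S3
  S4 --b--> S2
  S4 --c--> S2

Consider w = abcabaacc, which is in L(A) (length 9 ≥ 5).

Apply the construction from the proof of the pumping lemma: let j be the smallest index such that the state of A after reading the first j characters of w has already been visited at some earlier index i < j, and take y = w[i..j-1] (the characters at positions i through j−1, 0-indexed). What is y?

bca

Run of A on w = a b c a b a a c c:
  step 0: S0  (start)
  step 1: S3  (read a: S0→S3)
  step 2: S1  (read b: S3→S1)
  step 3: S4  (read c: S1→S4)
  step 4: S3  (read a: S4→S3)   ← first repeat (S3 seen earlier)
  step 5: S1  (read b: S3→S1)
  step 6: S3  (read a: S1→S3)
  step 7: S2  (read a: S3→S2)
  step 8: S3  (read c: S2→S3)
  step 9: S1  (read c: S3→S1)

So i = 1, j = 4, giving x = w[0:1] = a, y = w[1:4] = bca, z = w[4:9] = baacc.
Check: |xy| = 4 ≤ 5 and |y| = 3 ≥ 1. Reading y takes A from S3 back to S3, so every xyⁱz is accepted.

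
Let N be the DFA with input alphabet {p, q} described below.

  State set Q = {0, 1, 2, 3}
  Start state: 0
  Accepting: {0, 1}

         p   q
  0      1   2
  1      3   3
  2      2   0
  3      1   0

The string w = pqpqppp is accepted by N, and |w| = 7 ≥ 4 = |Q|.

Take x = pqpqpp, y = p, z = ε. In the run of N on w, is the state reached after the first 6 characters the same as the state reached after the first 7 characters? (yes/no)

no

State sequence: 0 -p-> 1 -q-> 3 -p-> 1 -q-> 3 -p-> 1 -p-> 3 -p-> 1

After x (step 6): 3. After xy (step 7): 1.
They differ (3 ≠ 1), so y is not a cycle from the state after x; this split is not the one the pumping-lemma construction produces, and pumping y need not keep the string in L(N).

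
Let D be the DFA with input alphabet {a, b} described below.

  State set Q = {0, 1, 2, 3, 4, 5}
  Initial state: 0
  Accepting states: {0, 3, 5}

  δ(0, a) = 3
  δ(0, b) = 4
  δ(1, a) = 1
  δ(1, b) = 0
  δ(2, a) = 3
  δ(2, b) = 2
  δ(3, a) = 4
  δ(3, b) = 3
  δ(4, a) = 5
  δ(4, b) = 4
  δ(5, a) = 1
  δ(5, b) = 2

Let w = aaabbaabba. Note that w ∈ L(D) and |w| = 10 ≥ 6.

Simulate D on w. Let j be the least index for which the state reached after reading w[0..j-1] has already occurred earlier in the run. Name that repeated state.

State sequence: 0 -a-> 3 -a-> 4 -a-> 5 -b-> 2 -b-> 2 -a-> 3 -a-> 4 -b-> 4 -b-> 4 -a-> 5
First repeat at step 5: 2 was already visited.

The earliest repeat is at step j = 5: D is in 2, which it already visited at step i = 4.
Since D has 6 states, any run of length ≥ 6 visits 6+1 states, so by pigeonhole some state repeats within the first 6 steps — that repeat gives the pumpable loop.

2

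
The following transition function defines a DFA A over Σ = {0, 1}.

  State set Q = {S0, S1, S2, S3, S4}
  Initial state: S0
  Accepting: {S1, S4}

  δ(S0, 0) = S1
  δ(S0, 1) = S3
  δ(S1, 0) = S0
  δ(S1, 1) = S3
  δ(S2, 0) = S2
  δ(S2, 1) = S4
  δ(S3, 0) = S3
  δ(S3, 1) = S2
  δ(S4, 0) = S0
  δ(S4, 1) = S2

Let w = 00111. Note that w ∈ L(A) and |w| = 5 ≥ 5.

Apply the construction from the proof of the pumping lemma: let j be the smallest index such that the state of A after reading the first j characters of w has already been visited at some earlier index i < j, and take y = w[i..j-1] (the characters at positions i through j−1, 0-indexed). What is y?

00

Run of A on w = 0 0 1 1 1:
  step 0: S0  (start)
  step 1: S1  (read 0: S0→S1)
  step 2: S0  (read 0: S1→S0)   ← first repeat (S0 seen earlier)
  step 3: S3  (read 1: S0→S3)
  step 4: S2  (read 1: S3→S2)
  step 5: S4  (read 1: S2→S4)

So i = 0, j = 2, giving x = w[0:0] = ε, y = w[0:2] = 00, z = w[2:5] = 111.
Check: |xy| = 2 ≤ 5 and |y| = 2 ≥ 1. Reading y takes A from S0 back to S0, so every xyⁱz is accepted.
With |Q| = 5, pigeonhole forces a state repeat no later than step 5; the substring read between the first and second visits to that state can be pumped.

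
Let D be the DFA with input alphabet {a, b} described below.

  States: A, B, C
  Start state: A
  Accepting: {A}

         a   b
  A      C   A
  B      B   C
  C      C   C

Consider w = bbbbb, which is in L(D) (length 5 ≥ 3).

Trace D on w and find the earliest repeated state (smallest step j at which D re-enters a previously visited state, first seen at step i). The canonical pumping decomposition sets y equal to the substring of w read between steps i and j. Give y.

Run of D on w = b b b b b:
  step 0: A  (start)
  step 1: A  (read b: A→A)   ← first repeat (A seen earlier)
  step 2: A  (read b: A→A)
  step 3: A  (read b: A→A)
  step 4: A  (read b: A→A)
  step 5: A  (read b: A→A)

So i = 0, j = 1, giving x = w[0:0] = ε, y = w[0:1] = b, z = w[1:5] = bbbb.
Check: |xy| = 1 ≤ 3 and |y| = 1 ≥ 1. Reading y takes D from A back to A, so every xyⁱz is accepted.

b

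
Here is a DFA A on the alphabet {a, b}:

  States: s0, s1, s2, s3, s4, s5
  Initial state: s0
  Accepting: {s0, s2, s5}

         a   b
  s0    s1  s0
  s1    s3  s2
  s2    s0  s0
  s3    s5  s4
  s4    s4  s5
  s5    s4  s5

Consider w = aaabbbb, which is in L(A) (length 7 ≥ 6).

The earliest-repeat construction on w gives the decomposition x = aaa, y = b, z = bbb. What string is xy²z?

aaabbbbb

xy^2z = aaa·b·b·bbb = aaabbbbb.
Reading y = b takes A from s5 back to s5, so after x·y·y the machine is still in s5, and z then leads to the accepting state s5. Hence aaabbbbb ∈ L(A).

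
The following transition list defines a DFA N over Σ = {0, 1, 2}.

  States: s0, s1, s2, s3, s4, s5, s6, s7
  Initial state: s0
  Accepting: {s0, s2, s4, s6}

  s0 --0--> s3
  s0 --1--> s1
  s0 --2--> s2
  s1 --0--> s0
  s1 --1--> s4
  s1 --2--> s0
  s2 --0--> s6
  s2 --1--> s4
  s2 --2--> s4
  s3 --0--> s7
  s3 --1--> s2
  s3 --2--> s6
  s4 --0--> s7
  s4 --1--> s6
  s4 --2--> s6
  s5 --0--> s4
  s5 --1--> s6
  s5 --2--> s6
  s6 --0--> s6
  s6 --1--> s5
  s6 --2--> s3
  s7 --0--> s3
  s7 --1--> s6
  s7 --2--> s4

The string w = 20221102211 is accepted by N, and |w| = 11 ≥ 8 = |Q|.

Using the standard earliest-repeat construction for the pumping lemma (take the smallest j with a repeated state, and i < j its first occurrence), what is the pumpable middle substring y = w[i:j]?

Run of N on w = 2 0 2 2 1 1 0 2 2 1 1:
  step 0: s0  (start)
  step 1: s2  (read 2: s0→s2)
  step 2: s6  (read 0: s2→s6)
  step 3: s3  (read 2: s6→s3)
  step 4: s6  (read 2: s3→s6)   ← first repeat (s6 seen earlier)
  step 5: s5  (read 1: s6→s5)
  step 6: s6  (read 1: s5→s6)
  step 7: s6  (read 0: s6→s6)
  step 8: s3  (read 2: s6→s3)
  step 9: s6  (read 2: s3→s6)
  step 10: s5  (read 1: s6→s5)
  step 11: s6  (read 1: s5→s6)

So i = 2, j = 4, giving x = w[0:2] = 20, y = w[2:4] = 22, z = w[4:11] = 1102211.
Check: |xy| = 4 ≤ 8 and |y| = 2 ≥ 1. Reading y takes N from s6 back to s6, so every xyⁱz is accepted.

22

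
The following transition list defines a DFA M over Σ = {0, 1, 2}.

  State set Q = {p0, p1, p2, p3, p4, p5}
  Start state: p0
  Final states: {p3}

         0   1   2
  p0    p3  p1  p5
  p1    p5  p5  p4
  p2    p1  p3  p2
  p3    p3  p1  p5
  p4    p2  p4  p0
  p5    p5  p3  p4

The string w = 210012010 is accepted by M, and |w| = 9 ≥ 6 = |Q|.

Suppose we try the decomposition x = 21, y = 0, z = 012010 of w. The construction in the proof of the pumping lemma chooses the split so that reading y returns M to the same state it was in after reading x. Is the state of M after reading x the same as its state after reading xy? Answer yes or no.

yes

State sequence: p0 -2-> p5 -1-> p3 -0-> p3

After x (step 2): p3. After xy (step 3): p3.
They match, so y = 0 drives M around a cycle from p3 back to itself; pumping y any number of times keeps M in p3 before reading z, and xyⁱz ∈ L(M) for every i ≥ 0.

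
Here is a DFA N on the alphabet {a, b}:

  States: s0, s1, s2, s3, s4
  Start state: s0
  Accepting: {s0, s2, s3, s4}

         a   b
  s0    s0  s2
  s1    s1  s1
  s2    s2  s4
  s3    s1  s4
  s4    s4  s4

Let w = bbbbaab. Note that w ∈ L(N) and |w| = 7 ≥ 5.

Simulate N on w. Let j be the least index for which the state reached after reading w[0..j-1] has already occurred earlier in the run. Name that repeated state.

s4

State sequence: s0 -b-> s2 -b-> s4 -b-> s4 -b-> s4 -a-> s4 -a-> s4 -b-> s4
First repeat at step 3: s4 was already visited.

The earliest repeat is at step j = 3: N is in s4, which it already visited at step i = 2.
The DFA has 5 states, so the proof of the pumping lemma guarantees a repeated state among the first 5+1 visited; the segment between the two visits is the pumpable y.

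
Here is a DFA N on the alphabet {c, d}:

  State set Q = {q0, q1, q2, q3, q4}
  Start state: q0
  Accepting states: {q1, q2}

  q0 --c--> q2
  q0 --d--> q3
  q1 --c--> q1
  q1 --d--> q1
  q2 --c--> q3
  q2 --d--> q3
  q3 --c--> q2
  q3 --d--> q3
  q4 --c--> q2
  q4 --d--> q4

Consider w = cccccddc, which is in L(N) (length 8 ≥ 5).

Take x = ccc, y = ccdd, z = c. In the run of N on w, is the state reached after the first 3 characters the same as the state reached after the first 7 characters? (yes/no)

no

Run of N on the first 7 characters of w = c c c c c d d:
  step 0: q0  (start)
  step 1: q2  (read c: q0→q2)
  step 2: q3  (read c: q2→q3)
  step 3: q2  (read c: q3→q2)
  step 4: q3  (read c: q2→q3)
  step 5: q2  (read c: q3→q2)
  step 6: q3  (read d: q2→q3)
  step 7: q3  (read d: q3→q3)

After x (step 3): q2. After xy (step 7): q3.
They differ (q2 ≠ q3), so y is not a cycle from the state after x; this split is not the one the pumping-lemma construction produces, and pumping y need not keep the string in L(N).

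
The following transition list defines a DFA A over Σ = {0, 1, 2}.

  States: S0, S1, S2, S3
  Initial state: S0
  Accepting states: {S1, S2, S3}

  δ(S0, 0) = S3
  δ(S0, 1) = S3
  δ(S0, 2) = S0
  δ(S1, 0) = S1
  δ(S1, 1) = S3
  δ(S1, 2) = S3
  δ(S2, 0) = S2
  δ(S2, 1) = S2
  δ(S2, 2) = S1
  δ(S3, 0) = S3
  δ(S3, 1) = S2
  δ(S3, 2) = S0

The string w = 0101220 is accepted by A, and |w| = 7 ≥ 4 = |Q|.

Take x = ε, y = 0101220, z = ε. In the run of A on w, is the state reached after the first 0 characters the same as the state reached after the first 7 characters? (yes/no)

State sequence: S0 -0-> S3 -1-> S2 -0-> S2 -1-> S2 -2-> S1 -2-> S3 -0-> S3

After x (step 0): S0. After xy (step 7): S3.
They differ (S0 ≠ S3), so y is not a cycle from the state after x; this split is not the one the pumping-lemma construction produces, and pumping y need not keep the string in L(A).

no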